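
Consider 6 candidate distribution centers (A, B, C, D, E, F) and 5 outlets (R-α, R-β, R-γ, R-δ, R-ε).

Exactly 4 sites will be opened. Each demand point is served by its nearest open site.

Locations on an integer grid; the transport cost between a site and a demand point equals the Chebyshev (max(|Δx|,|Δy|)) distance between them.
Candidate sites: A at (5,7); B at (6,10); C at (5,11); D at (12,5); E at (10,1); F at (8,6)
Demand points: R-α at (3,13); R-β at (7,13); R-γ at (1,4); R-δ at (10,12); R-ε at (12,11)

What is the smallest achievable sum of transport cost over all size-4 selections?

17

Open {A, B, C, F}.
  R-α→C 2, R-β→C 2, R-γ→A 4, R-δ→B 4, R-ε→F 5  ⇒ total 17.
Compare {A, B, C, D}: total 18.
Compare {A, B, C, E}: total 18.
No size-4 selection does better; minimum is 17.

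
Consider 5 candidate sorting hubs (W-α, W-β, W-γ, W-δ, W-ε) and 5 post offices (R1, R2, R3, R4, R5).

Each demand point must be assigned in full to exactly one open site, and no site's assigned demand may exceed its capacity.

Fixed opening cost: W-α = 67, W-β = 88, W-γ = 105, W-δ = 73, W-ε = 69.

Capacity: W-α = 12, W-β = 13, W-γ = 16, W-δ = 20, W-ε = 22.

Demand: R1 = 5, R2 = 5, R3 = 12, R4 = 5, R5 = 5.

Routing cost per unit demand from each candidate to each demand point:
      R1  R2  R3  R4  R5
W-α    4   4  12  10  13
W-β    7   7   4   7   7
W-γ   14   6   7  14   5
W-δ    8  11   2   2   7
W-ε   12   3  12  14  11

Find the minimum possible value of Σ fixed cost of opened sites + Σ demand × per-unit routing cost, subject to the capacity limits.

306

Open {W-δ, W-ε}; cheapest assignment that respects the capacities:
  W-δ (cap 20, load 17): R3, R4 — cost 12×2 + 5×2 = 34
  W-ε (cap 22, load 15): R1, R2, R5 — cost 5×12 + 5×3 + 5×11 = 130
  Shipping 164, fixed 142 → total 306.
  Any other capacity-feasible assignment to {W-δ, W-ε} ships for at least 164.
Compare {W-α, W-δ, W-ε}: its best feasible assignment gives total 333.
Compare {W-γ, W-δ}: its best feasible assignment gives total 337.
Every other set of open sites that can feasibly serve all demand totals ≥ 333 even under its best assignment. Minimum: 306.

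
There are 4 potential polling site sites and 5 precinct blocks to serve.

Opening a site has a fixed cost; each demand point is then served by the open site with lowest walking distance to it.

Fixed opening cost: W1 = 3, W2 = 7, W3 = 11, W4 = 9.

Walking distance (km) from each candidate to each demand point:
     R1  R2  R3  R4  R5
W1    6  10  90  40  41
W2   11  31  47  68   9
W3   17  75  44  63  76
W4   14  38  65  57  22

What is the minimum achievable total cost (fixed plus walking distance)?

Open {W1, W2}: assign each demand point to its cheapest open site.
  R1→W1 6, R2→W1 10, R3→W2 47, R4→W1 40, R5→W2 9
  walking distance 112, fixed 10 → total 122.
Compare {W1, W2, W3}: walking distance 109 + fixed 21 = 130.
Compare {W1, W2, W4}: walking distance 112 + fixed 19 = 131.
Compare {W1, W2, W3, W4}: walking distance 109 + fixed 30 = 139.
All other subsets cost ≥ 130. Minimum total cost: 122.

122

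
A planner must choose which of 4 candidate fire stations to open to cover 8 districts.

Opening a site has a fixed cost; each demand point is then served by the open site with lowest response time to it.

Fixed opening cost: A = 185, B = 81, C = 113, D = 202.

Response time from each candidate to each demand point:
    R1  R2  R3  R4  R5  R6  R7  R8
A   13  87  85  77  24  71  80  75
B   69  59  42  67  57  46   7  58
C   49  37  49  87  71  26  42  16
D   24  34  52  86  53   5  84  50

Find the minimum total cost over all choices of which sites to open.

486

Open {B}: assign each demand point to its cheapest open site.
  R1→B 69, R2→B 59, R3→B 42, R4→B 67, R5→B 57, R6→B 46, R7→B 7, R8→B 58
  response time 405, fixed 81 → total 486.
Compare {C}: response time 377 + fixed 113 = 490.
Compare {B, C}: response time 301 + fixed 194 = 495.
Compare {B, D}: response time 282 + fixed 283 = 565.
All other subsets cost ≥ 490. Minimum total cost: 486.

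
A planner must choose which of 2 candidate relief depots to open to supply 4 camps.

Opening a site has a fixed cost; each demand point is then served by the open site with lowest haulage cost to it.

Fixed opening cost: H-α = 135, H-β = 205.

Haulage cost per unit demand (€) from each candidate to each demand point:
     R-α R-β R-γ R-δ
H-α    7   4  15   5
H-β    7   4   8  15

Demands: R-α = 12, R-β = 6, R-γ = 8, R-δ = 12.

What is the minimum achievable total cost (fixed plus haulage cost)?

423

Open {H-α}: assign each demand point to its cheapest open site.
  R-α→H-α 12×7=84, R-β→H-α 6×4=24, R-γ→H-α 8×15=120, R-δ→H-α 12×5=60
  haulage cost 288, fixed 135 → total 423.
Compare {H-β}: haulage cost 352 + fixed 205 = 557.
Compare {H-α, H-β}: haulage cost 232 + fixed 340 = 572.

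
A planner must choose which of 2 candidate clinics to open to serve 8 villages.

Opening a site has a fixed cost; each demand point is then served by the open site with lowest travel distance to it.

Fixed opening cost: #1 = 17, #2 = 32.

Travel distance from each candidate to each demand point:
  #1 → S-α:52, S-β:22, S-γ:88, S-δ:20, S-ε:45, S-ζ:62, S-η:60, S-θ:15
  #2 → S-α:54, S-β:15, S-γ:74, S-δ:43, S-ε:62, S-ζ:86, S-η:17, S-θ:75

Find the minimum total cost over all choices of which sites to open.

349

Open {#1, #2}: assign each demand point to its cheapest open site.
  S-α→#1 52, S-β→#2 15, S-γ→#2 74, S-δ→#1 20, S-ε→#1 45, S-ζ→#1 62, S-η→#2 17, S-θ→#1 15
  travel distance 300, fixed 49 → total 349.
Compare {#1}: travel distance 364 + fixed 17 = 381.
Compare {#2}: travel distance 426 + fixed 32 = 458.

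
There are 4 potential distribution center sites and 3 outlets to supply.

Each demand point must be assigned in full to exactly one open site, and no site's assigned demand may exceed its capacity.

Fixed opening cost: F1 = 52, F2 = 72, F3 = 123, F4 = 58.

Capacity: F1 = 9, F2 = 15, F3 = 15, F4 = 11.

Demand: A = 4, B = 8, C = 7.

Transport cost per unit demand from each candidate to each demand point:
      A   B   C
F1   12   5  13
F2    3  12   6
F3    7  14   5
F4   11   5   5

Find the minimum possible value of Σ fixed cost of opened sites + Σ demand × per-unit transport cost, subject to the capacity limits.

Open {F1, F2}; cheapest assignment that respects the capacities:
  F1 (cap 9, load 8): B — cost 8×5 = 40
  F2 (cap 15, load 11): A, C — cost 4×3 + 7×6 = 54
  Shipping 94, fixed 124 → total 218.
  Any other capacity-feasible assignment to {F1, F2} ships for at least 94.
Compare {F2, F4}: its best feasible assignment gives total 224.
Compare {F1, F4}: its best feasible assignment gives total 229.
Every other set of open sites that can feasibly serve all demand totals ≥ 224 even under its best assignment. Minimum: 218.

218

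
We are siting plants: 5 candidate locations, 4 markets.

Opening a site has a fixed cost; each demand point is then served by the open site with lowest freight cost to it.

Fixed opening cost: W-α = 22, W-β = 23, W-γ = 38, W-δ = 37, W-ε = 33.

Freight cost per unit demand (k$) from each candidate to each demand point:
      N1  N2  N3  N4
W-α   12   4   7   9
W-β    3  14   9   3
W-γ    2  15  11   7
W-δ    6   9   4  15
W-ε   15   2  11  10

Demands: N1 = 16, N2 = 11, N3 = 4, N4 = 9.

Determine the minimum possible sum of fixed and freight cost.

Open {W-β, W-ε}: assign each demand point to its cheapest open site.
  N1→W-β 16×3=48, N2→W-ε 11×2=22, N3→W-β 4×9=36, N4→W-β 9×3=27
  freight cost 133, fixed 56 → total 189.
Compare {W-α, W-β}: freight cost 147 + fixed 45 = 192.
Compare {W-α, W-β, W-ε}: freight cost 125 + fixed 78 = 203.
Compare {W-β, W-δ, W-ε}: freight cost 113 + fixed 93 = 206.
All other subsets cost ≥ 192. Minimum total cost: 189.

189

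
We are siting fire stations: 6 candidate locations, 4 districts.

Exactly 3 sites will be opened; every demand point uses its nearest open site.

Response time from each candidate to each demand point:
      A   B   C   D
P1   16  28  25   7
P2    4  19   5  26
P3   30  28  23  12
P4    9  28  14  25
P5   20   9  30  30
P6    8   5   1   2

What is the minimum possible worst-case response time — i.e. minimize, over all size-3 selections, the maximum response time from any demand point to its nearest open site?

Open {P1, P2, P6}.
  Farthest demand point is B at response time 5 (to P6); all others are ≤ 5.
With {P2, P3, P6} the worst case is 5.
With {P2, P4, P6} the worst case is 5.
No size-3 selection achieves below 5.

5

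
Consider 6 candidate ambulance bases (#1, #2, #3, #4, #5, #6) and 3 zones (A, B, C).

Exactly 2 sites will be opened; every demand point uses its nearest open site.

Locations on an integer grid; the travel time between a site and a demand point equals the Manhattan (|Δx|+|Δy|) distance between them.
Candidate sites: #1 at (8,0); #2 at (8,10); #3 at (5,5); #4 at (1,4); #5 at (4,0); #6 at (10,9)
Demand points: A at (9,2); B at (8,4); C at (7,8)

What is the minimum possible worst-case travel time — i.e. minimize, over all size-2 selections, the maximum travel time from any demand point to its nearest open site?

Open {#1, #2}.
  Farthest demand point is B at travel time 4 (to #1); all others are ≤ 4.
With {#1, #6} the worst case is 4.
With {#1, #3} the worst case is 5.
No size-2 selection achieves below 4.

4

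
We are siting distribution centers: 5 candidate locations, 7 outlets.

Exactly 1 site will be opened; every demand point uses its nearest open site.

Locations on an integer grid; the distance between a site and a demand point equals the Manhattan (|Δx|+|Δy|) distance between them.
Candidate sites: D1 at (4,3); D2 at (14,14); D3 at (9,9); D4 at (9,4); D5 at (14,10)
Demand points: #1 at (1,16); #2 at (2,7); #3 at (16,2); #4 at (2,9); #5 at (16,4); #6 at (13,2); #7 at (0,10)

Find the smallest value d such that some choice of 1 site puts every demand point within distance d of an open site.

Open {D3}.
  Farthest demand point is #1 at distance 15 (to D3); all others are ≤ 15.
With {D1} the worst case is 16.
With {D2} the worst case is 19.
No size-1 selection achieves below 15.

15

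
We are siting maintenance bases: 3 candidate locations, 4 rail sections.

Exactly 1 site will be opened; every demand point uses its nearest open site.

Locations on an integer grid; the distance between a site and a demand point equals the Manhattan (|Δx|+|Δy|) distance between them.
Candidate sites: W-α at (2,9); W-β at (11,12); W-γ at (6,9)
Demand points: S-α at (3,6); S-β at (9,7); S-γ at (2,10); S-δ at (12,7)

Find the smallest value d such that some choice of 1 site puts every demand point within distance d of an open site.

Open {W-γ}.
  Farthest demand point is S-δ at distance 8 (to W-γ); all others are ≤ 8.
With {W-α} the worst case is 12.
With {W-β} the worst case is 14.
No size-1 selection achieves below 8.

8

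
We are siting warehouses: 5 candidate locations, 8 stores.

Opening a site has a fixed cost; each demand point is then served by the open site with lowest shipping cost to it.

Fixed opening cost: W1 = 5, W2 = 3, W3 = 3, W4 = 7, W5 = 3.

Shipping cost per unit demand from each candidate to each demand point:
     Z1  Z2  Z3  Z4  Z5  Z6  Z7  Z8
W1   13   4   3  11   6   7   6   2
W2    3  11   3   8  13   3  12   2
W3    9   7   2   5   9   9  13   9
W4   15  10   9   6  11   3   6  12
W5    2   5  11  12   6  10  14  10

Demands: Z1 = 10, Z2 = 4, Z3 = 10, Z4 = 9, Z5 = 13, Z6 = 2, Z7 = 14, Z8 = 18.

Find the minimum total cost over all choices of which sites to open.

Open {W1, W2, W3, W5}: assign each demand point to its cheapest open site.
  Z1→W5 10×2=20, Z2→W1 4×4=16, Z3→W3 10×2=20, Z4→W3 9×5=45, Z5→W1 13×6=78, Z6→W2 2×3=6, Z7→W1 14×6=84, Z8→W1 18×2=36
  shipping cost 305, fixed 14 → total 319.
Compare {W1, W3, W4, W5}: shipping cost 305 + fixed 18 = 323.
Compare {W1, W3, W5}: shipping cost 313 + fixed 11 = 324.
Compare {W2, W3, W4, W5}: shipping cost 309 + fixed 16 = 325.
All other subsets cost ≥ 323. Minimum total cost: 319.

319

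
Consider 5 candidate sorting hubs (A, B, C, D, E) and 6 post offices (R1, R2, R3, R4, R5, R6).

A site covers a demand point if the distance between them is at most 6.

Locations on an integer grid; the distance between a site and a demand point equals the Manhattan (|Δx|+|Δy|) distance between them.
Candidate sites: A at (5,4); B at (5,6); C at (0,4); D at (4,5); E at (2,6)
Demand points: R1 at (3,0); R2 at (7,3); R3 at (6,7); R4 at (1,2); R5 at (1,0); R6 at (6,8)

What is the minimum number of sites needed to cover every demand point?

2

Coverage sets (demand points within 6 of each site):
  A: {R1, R2, R3, R4, R6}
  B: {R2, R3, R6}
  C: {R4, R5}
  D: {R1, R2, R3, R4, R6}
  E: {R3, R4, R6}
No single site covers all 6 demand points.
But {A, C} covers everything, so the minimum is 2.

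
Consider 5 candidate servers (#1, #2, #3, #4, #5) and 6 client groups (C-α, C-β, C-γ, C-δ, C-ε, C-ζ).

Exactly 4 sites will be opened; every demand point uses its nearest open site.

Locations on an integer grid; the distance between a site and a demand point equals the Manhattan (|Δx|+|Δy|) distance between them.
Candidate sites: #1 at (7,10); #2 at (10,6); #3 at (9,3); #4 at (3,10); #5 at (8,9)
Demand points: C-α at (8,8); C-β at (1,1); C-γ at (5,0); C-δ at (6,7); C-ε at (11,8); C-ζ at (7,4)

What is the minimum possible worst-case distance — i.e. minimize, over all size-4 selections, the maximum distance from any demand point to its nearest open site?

10

Open {#1, #2, #3, #4}.
  Farthest demand point is C-β at distance 10 (to #3); all others are ≤ 10.
With {#1, #2, #3, #5} the worst case is 10.
With {#1, #3, #4, #5} the worst case is 10.
No size-4 selection achieves below 10.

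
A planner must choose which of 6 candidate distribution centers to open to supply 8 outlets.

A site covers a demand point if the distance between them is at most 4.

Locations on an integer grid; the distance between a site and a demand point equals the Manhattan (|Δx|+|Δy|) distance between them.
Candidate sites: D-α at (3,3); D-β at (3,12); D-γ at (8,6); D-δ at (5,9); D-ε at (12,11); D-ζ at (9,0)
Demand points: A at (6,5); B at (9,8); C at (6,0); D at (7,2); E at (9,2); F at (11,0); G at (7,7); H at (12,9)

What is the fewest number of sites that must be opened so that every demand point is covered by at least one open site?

3

Coverage sets (demand points within 4 of each site):
  D-α: {}
  D-β: {}
  D-γ: {A, B, G}
  D-δ: {G}
  D-ε: {H}
  D-ζ: {C, D, E, F}
No 2 sites suffice: every size-2 union leaves at least one demand point uncovered.
But {D-γ, D-ε, D-ζ} covers everything, so the minimum is 3.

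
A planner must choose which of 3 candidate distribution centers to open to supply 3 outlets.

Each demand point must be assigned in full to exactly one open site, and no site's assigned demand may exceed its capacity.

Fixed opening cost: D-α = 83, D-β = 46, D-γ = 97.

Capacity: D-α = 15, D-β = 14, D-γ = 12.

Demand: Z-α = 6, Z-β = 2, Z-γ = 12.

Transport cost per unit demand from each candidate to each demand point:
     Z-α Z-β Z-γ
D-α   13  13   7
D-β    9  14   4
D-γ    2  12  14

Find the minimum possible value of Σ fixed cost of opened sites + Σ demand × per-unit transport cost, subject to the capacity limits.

Open {D-β, D-γ}; cheapest assignment that respects the capacities:
  D-β (cap 14, load 12): Z-γ — cost 12×4 = 48
  D-γ (cap 12, load 8): Z-α, Z-β — cost 6×2 + 2×12 = 36
  Shipping 84, fixed 143 → total 227.
  Any other capacity-feasible assignment to {D-β, D-γ} ships for at least 84.
Compare {D-α, D-β}: its best feasible assignment gives total 281.
Compare {D-α, D-γ}: its best feasible assignment gives total 300.
Every other set of open sites that can feasibly serve all demand totals ≥ 281 even under its best assignment. Minimum: 227.

227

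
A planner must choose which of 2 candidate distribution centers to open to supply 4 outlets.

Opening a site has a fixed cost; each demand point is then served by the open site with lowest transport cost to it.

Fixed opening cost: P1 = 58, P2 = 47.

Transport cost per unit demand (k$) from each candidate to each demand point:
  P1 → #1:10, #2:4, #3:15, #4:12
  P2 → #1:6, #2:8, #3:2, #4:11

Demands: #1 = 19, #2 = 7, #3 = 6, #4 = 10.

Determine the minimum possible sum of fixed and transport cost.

Open {P2}: assign each demand point to its cheapest open site.
  #1→P2 19×6=114, #2→P2 7×8=56, #3→P2 6×2=12, #4→P2 10×11=110
  transport cost 292, fixed 47 → total 339.
Compare {P1, P2}: transport cost 264 + fixed 105 = 369.
Compare {P1}: transport cost 428 + fixed 58 = 486.

339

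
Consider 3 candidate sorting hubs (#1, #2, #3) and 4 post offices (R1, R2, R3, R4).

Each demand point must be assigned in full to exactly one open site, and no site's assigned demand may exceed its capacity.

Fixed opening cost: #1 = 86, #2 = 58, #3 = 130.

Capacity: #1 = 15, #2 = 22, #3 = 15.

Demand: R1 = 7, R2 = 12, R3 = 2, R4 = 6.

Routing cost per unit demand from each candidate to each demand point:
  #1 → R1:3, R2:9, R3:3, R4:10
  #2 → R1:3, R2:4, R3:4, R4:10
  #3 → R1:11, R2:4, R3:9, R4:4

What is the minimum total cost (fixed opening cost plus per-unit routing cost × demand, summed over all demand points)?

279

Open {#1, #2}; cheapest assignment that respects the capacities:
  #1 (cap 15, load 15): R1, R3, R4 — cost 7×3 + 2×3 + 6×10 = 87
  #2 (cap 22, load 12): R2 — cost 12×4 = 48
  Shipping 135, fixed 144 → total 279.
  Any other capacity-feasible assignment to {#1, #2} ships for at least 135.
Compare {#2, #3}: its best feasible assignment gives total 289.
Compare {#1, #3}: its best feasible assignment gives total 351.
Every other set of open sites that can feasibly serve all demand totals ≥ 289 even under its best assignment. Minimum: 279.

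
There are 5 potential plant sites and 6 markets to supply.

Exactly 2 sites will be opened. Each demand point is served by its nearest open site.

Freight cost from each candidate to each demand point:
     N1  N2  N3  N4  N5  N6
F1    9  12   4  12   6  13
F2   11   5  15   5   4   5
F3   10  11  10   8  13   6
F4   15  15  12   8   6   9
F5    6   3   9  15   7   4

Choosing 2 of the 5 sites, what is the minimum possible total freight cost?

Open {F2, F5}.
  N1→F5 6, N2→F5 3, N3→F5 9, N4→F2 5, N5→F2 4, N6→F5 4  ⇒ total 31.
Compare {F1, F2}: total 32.
Compare {F1, F5}: total 35.
No size-2 selection does better; minimum is 31.

31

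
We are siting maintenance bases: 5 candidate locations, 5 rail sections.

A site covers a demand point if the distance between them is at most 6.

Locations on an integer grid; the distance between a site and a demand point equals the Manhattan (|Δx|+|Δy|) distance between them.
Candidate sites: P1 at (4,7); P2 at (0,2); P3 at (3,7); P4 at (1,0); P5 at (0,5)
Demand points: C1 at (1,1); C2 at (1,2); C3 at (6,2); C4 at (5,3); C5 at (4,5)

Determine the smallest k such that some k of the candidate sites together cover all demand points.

2

Coverage sets (demand points within 6 of each site):
  P1: {C4, C5}
  P2: {C1, C2, C3, C4}
  P3: {C4, C5}
  P4: {C1, C2}
  P5: {C1, C2, C5}
No single site covers all 5 demand points.
But {P1, P2} covers everything, so the minimum is 2.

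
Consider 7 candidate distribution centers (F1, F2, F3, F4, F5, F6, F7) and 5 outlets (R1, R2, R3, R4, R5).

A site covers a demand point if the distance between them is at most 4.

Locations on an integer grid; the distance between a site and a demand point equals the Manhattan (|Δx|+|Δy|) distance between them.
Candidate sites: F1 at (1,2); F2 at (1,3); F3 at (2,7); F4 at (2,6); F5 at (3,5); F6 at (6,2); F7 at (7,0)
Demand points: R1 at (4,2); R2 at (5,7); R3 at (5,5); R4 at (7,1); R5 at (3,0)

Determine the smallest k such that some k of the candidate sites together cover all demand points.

2

Coverage sets (demand points within 4 of each site):
  F1: {R1, R5}
  F2: {R1}
  F3: {R2}
  F4: {R2, R3}
  F5: {R1, R2, R3}
  F6: {R1, R3, R4}
  F7: {R4, R5}
No single site covers all 5 demand points.
But {F5, F7} covers everything, so the minimum is 2.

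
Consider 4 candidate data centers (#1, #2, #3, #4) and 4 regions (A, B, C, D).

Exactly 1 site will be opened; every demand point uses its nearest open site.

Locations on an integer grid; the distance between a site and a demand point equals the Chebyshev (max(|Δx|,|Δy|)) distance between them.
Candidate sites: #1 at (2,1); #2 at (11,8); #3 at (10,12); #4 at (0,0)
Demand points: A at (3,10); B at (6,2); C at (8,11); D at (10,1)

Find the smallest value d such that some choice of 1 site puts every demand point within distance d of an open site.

8

Open {#2}.
  Farthest demand point is A at distance 8 (to #2); all others are ≤ 8.
With {#1} the worst case is 10.
With {#3} the worst case is 11.
No size-1 selection achieves below 8.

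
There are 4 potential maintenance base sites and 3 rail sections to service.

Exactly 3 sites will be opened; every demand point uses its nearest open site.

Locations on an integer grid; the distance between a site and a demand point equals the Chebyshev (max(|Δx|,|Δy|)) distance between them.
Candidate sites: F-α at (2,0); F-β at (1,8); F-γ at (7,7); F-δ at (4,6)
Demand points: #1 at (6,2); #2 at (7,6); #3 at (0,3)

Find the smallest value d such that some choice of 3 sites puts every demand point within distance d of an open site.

Open {F-α, F-β, F-γ}.
  Farthest demand point is #1 at distance 4 (to F-α); all others are ≤ 4.
With {F-α, F-β, F-δ} the worst case is 4.
With {F-α, F-γ, F-δ} the worst case is 4.
No size-3 selection achieves below 4.

4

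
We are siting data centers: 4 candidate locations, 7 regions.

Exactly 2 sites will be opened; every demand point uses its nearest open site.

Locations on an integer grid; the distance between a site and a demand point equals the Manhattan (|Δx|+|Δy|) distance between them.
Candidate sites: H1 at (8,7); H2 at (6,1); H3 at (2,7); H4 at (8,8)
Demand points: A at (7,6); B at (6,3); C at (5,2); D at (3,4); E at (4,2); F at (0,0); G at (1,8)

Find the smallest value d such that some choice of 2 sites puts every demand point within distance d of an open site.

Open {H2, H3}.
  Farthest demand point is F at distance 7 (to H2); all others are ≤ 7.
With {H2, H4} the worst case is 7.
With {H1, H2} the worst case is 8.
No size-2 selection achieves below 7.

7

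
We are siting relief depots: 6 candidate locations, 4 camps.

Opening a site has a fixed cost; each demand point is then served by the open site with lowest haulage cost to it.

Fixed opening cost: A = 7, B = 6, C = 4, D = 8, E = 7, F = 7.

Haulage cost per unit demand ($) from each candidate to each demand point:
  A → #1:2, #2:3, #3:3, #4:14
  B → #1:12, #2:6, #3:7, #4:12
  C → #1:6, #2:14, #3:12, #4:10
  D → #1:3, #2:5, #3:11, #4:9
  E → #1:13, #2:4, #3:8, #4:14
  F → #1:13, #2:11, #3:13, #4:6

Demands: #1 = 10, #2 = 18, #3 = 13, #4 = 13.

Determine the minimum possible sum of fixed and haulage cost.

205

Open {A, F}: assign each demand point to its cheapest open site.
  #1→A 10×2=20, #2→A 18×3=54, #3→A 13×3=39, #4→F 13×6=78
  haulage cost 191, fixed 14 → total 205.
Compare {A, C, F}: haulage cost 191 + fixed 18 = 209.
Compare {A, B, F}: haulage cost 191 + fixed 20 = 211.
Compare {A, E, F}: haulage cost 191 + fixed 21 = 212.
All other subsets cost ≥ 209. Minimum total cost: 205.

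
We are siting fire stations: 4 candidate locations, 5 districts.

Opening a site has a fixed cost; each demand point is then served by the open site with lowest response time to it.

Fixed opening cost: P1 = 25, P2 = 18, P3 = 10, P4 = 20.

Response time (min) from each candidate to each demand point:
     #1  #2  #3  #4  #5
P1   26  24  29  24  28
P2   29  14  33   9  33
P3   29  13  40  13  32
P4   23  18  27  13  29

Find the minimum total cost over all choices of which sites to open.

Open {P4}: assign each demand point to its cheapest open site.
  #1→P4 23, #2→P4 18, #3→P4 27, #4→P4 13, #5→P4 29
  response time 110, fixed 20 → total 130.
Compare {P3, P4}: response time 105 + fixed 30 = 135.
Compare {P2}: response time 118 + fixed 18 = 136.
Compare {P3}: response time 127 + fixed 10 = 137.
All other subsets cost ≥ 135. Minimum total cost: 130.

130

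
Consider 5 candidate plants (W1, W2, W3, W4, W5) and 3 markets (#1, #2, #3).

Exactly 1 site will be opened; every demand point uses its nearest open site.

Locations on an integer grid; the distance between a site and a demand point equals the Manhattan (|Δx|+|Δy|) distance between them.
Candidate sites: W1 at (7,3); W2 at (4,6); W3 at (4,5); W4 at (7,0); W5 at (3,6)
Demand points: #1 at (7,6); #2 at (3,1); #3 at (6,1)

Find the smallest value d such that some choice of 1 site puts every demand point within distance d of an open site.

Open {W1}.
  Farthest demand point is #2 at distance 6 (to W1); all others are ≤ 6.
With {W3} the worst case is 6.
With {W4} the worst case is 6.
No size-1 selection achieves below 6.

6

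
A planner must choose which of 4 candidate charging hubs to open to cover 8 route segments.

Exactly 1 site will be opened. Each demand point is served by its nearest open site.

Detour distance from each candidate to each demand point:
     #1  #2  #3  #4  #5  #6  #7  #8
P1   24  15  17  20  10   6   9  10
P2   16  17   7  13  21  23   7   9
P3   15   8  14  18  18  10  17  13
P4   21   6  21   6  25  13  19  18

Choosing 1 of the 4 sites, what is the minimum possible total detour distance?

Open {P1}.
  #1→P1 24, #2→P1 15, #3→P1 17, #4→P1 20, #5→P1 10, #6→P1 6, #7→P1 9, #8→P1 10  ⇒ total 111.
Compare {P2}: total 113.
Compare {P3}: total 113.
No size-1 selection does better; minimum is 111.

111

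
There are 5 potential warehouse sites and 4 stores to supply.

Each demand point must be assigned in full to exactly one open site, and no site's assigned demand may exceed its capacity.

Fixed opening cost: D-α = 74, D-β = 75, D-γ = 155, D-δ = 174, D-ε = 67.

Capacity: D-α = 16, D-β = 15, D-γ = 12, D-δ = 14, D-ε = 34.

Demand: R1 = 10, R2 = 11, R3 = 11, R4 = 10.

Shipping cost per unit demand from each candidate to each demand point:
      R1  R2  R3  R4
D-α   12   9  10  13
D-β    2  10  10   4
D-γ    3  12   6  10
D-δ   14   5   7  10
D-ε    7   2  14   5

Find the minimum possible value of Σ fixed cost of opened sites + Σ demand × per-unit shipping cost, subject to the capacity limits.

Open {D-β, D-ε}; cheapest assignment that respects the capacities:
  D-β (cap 15, load 10): R1 — cost 10×2 = 20
  D-ε (cap 34, load 32): R2, R3, R4 — cost 11×2 + 11×14 + 10×5 = 226
  Shipping 246, fixed 142 → total 388.
  Any other capacity-feasible assignment to {D-β, D-ε} ships for at least 246.
Compare {D-α, D-ε}: its best feasible assignment gives total 393.
Compare {D-α, D-β, D-ε}: its best feasible assignment gives total 418.
Every other set of open sites that can feasibly serve all demand totals ≥ 393 even under its best assignment. Minimum: 388.

388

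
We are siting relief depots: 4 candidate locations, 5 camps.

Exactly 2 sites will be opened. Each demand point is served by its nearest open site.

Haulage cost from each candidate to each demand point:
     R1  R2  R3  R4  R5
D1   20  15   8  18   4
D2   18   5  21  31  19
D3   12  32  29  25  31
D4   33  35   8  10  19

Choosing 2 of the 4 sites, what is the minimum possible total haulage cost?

53

Open {D1, D2}.
  R1→D2 18, R2→D2 5, R3→D1 8, R4→D1 18, R5→D1 4  ⇒ total 53.
Compare {D1, D3}: total 57.
Compare {D1, D4}: total 57.
No size-2 selection does better; minimum is 53.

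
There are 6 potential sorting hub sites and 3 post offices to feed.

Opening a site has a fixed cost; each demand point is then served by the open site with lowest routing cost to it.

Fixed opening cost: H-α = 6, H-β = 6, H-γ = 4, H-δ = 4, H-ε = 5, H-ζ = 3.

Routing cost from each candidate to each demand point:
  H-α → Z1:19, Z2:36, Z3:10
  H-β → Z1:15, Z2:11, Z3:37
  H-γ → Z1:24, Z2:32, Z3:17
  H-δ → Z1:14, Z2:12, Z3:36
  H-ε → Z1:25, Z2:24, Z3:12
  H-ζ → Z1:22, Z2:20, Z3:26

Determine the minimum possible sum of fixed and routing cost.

46

Open {H-α, H-δ}: assign each demand point to its cheapest open site.
  Z1→H-δ 14, Z2→H-δ 12, Z3→H-α 10
  routing cost 36, fixed 10 → total 46.
Compare {H-δ, H-ε}: routing cost 38 + fixed 9 = 47.
Compare {H-α, H-β}: routing cost 36 + fixed 12 = 48.
Compare {H-β, H-ε}: routing cost 38 + fixed 11 = 49.
All other subsets cost ≥ 47. Minimum total cost: 46.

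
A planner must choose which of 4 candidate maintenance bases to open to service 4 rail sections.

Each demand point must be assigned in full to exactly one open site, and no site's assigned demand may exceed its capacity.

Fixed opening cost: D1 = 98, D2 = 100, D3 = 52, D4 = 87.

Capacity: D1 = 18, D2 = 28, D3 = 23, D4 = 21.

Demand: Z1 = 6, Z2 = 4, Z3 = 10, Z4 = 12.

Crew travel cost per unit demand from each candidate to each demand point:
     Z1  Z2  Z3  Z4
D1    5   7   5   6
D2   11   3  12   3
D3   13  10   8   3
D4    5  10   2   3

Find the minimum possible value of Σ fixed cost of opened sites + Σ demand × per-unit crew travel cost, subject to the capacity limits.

Open {D3, D4}; cheapest assignment that respects the capacities:
  D3 (cap 23, load 16): Z2, Z4 — cost 4×10 + 12×3 = 76
  D4 (cap 21, load 16): Z1, Z3 — cost 6×5 + 10×2 = 50
  Shipping 126, fixed 139 → total 265.
  Any other capacity-feasible assignment to {D3, D4} ships for at least 126.
Compare {D2, D4}: its best feasible assignment gives total 285.
Compare {D1, D3}: its best feasible assignment gives total 306.
Every other set of open sites that can feasibly serve all demand totals ≥ 285 even under its best assignment. Minimum: 265.

265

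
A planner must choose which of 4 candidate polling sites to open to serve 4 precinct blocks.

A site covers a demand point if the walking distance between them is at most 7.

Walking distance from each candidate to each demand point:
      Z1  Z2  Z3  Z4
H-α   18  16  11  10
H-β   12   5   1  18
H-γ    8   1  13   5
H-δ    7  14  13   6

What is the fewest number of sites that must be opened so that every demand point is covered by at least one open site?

Coverage sets (demand points within 7 of each site):
  H-α: {}
  H-β: {Z2, Z3}
  H-γ: {Z2, Z4}
  H-δ: {Z1, Z4}
No single site covers all 4 demand points.
But {H-β, H-δ} covers everything, so the minimum is 2.

2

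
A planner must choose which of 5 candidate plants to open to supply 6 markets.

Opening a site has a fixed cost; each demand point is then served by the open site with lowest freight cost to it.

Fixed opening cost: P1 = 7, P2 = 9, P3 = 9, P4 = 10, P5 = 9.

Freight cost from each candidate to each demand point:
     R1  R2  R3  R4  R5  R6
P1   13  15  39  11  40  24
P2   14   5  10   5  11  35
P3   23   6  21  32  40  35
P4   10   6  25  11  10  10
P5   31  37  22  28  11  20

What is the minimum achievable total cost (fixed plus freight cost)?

69

Open {P2, P4}: assign each demand point to its cheapest open site.
  R1→P4 10, R2→P2 5, R3→P2 10, R4→P2 5, R5→P4 10, R6→P4 10
  freight cost 50, fixed 19 → total 69.
Compare {P1, P2, P4}: freight cost 50 + fixed 26 = 76.
Compare {P2, P3, P4}: freight cost 50 + fixed 28 = 78.
Compare {P2, P4, P5}: freight cost 50 + fixed 28 = 78.
All other subsets cost ≥ 76. Minimum total cost: 69.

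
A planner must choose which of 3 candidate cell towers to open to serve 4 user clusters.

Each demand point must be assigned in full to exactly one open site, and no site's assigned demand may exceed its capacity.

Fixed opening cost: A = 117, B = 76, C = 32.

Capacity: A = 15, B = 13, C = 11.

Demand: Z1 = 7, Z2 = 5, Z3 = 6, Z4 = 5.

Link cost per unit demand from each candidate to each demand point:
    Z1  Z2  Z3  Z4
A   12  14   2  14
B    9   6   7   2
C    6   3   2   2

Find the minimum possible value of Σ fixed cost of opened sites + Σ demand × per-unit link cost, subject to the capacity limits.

Open {B, C}; cheapest assignment that respects the capacities:
  B (cap 13, load 12): Z1, Z4 — cost 7×9 + 5×2 = 73
  C (cap 11, load 11): Z2, Z3 — cost 5×3 + 6×2 = 27
  Shipping 100, fixed 108 → total 208.
  Any other capacity-feasible assignment to {B, C} ships for at least 100.
Compare {A, C}: its best feasible assignment gives total 270.
Compare {A, B, C}: its best feasible assignment gives total 319.
Every other set of open sites that can feasibly serve all demand totals ≥ 270 even under its best assignment. Minimum: 208.

208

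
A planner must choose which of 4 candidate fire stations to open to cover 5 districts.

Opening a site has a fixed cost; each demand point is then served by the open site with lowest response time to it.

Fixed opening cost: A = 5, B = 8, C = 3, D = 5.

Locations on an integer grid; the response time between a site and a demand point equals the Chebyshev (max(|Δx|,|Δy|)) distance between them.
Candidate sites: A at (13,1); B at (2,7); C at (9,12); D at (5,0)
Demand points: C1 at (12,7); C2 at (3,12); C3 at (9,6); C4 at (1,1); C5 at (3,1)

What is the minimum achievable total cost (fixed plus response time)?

31

Open {C, D}: assign each demand point to its cheapest open site.
  C1→C 5, C2→C 6, C3→C 6, C4→D 4, C5→D 2
  response time 23, fixed 8 → total 31.
Compare {A, C, D}: response time 22 + fixed 13 = 35.
Compare {D}: response time 31 + fixed 5 = 36.
Compare {B, D}: response time 24 + fixed 13 = 37.
All other subsets cost ≥ 35. Minimum total cost: 31.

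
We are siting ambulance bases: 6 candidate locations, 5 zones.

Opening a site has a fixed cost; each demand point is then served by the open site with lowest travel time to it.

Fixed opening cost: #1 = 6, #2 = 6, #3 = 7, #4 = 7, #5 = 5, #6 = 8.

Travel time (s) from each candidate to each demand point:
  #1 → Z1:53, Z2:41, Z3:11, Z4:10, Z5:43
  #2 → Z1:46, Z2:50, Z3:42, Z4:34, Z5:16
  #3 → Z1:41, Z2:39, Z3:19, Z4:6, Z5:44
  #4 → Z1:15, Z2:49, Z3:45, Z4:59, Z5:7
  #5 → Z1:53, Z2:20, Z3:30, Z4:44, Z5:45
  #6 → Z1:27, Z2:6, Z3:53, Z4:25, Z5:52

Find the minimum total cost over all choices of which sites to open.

Open {#1, #4, #6}: assign each demand point to its cheapest open site.
  Z1→#4 15, Z2→#6 6, Z3→#1 11, Z4→#1 10, Z5→#4 7
  travel time 49, fixed 21 → total 70.
Compare {#1, #3, #4, #6}: travel time 45 + fixed 28 = 73.
Compare {#3, #4, #6}: travel time 53 + fixed 22 = 75.
Compare {#1, #4, #5, #6}: travel time 49 + fixed 26 = 75.
All other subsets cost ≥ 73. Minimum total cost: 70.

70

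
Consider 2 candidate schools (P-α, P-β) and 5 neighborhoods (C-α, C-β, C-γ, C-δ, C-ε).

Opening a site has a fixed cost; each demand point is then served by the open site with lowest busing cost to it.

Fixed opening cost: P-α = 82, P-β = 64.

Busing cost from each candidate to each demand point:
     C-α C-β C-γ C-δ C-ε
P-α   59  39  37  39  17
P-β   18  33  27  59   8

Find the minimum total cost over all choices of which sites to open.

Open {P-β}: assign each demand point to its cheapest open site.
  C-α→P-β 18, C-β→P-β 33, C-γ→P-β 27, C-δ→P-β 59, C-ε→P-β 8
  busing cost 145, fixed 64 → total 209.
Compare {P-α, P-β}: busing cost 125 + fixed 146 = 271.
Compare {P-α}: busing cost 191 + fixed 82 = 273.

209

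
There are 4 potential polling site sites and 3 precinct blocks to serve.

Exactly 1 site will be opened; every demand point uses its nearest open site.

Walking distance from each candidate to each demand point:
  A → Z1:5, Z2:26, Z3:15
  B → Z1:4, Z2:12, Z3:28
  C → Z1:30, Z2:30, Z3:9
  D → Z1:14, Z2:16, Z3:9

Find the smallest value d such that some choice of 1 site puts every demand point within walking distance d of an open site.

Open {D}.
  Farthest demand point is Z2 at walking distance 16 (to D); all others are ≤ 16.
With {A} the worst case is 26.
With {B} the worst case is 28.
No size-1 selection achieves below 16.

16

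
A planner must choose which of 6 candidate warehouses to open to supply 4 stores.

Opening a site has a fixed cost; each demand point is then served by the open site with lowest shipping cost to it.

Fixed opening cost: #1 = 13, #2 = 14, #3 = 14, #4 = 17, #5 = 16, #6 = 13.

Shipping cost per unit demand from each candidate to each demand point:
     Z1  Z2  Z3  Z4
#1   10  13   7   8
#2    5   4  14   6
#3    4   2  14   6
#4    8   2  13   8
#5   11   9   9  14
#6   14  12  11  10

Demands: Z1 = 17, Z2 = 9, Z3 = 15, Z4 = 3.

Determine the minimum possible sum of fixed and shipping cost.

Open {#1, #3}: assign each demand point to its cheapest open site.
  Z1→#3 17×4=68, Z2→#3 9×2=18, Z3→#1 15×7=105, Z4→#3 3×6=18
  shipping cost 209, fixed 27 → total 236.
Compare {#1, #3, #6}: shipping cost 209 + fixed 40 = 249.
Compare {#1, #2, #3}: shipping cost 209 + fixed 41 = 250.
Compare {#1, #3, #5}: shipping cost 209 + fixed 43 = 252.
All other subsets cost ≥ 249. Minimum total cost: 236.

236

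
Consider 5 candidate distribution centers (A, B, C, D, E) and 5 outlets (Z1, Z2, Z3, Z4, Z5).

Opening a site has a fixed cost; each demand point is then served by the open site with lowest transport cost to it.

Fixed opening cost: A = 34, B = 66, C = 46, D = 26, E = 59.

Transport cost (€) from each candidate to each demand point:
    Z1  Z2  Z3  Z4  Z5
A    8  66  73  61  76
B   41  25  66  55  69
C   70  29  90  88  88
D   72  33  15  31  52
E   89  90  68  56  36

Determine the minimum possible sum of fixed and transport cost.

Open {A, D}: assign each demand point to its cheapest open site.
  Z1→A 8, Z2→D 33, Z3→D 15, Z4→D 31, Z5→D 52
  transport cost 139, fixed 60 → total 199.
Compare {D}: transport cost 203 + fixed 26 = 229.
Compare {A, C, D}: transport cost 135 + fixed 106 = 241.
Compare {A, D, E}: transport cost 123 + fixed 119 = 242.
All other subsets cost ≥ 229. Minimum total cost: 199.

199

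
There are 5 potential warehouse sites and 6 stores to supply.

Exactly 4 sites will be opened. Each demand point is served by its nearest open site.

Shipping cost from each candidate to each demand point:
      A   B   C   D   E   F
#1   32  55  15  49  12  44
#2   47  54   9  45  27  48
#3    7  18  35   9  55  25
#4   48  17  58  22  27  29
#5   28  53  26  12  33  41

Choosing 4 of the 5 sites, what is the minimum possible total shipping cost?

Open {#1, #2, #3, #4}.
  A→#3 7, B→#4 17, C→#2 9, D→#3 9, E→#1 12, F→#3 25  ⇒ total 79.
Compare {#1, #2, #3, #5}: total 80.
Compare {#1, #3, #4, #5}: total 85.
No size-4 selection does better; minimum is 79.

79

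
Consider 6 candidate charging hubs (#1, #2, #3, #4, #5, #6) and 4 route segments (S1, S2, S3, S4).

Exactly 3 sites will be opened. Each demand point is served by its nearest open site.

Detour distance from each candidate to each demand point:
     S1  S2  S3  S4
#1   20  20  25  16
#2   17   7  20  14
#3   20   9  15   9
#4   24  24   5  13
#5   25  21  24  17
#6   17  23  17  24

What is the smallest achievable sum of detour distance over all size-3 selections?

38

Open {#2, #3, #4}.
  S1→#2 17, S2→#2 7, S3→#4 5, S4→#3 9  ⇒ total 38.
Compare {#3, #4, #6}: total 40.
Compare {#1, #2, #4}: total 42.
No size-3 selection does better; minimum is 38.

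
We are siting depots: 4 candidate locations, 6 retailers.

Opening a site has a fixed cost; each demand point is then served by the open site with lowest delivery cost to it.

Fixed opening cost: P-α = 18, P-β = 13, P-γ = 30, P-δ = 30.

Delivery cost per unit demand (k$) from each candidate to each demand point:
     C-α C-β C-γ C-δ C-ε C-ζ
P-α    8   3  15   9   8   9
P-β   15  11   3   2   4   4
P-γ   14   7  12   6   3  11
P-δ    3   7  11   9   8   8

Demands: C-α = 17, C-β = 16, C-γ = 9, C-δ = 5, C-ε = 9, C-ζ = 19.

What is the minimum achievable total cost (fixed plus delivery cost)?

309

Open {P-α, P-β, P-δ}: assign each demand point to its cheapest open site.
  C-α→P-δ 17×3=51, C-β→P-α 16×3=48, C-γ→P-β 9×3=27, C-δ→P-β 5×2=10, C-ε→P-β 9×4=36, C-ζ→P-β 19×4=76
  delivery cost 248, fixed 61 → total 309.
Compare {P-α, P-β, P-γ, P-δ}: delivery cost 239 + fixed 91 = 330.
Compare {P-β, P-δ}: delivery cost 312 + fixed 43 = 355.
Compare {P-α, P-β}: delivery cost 333 + fixed 31 = 364.
All other subsets cost ≥ 330. Minimum total cost: 309.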